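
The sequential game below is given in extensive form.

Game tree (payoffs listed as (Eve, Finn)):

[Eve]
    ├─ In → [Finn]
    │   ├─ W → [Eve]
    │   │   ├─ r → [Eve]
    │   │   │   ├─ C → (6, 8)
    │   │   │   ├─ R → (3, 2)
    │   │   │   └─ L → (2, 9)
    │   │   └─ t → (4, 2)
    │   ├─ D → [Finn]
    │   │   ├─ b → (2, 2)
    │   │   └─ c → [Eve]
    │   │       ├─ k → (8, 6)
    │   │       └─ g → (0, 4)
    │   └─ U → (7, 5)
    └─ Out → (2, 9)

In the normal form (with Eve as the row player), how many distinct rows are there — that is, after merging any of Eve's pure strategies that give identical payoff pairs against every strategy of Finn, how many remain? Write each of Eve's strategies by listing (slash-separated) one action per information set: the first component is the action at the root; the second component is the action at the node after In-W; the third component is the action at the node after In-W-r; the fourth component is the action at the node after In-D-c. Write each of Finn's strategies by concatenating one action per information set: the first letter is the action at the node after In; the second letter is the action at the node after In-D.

Eve has 24 pure strategies: In/r/C/k, In/r/C/g, In/r/R/k, In/r/R/g, In/r/L/k, In/r/L/g, In/t/C/k, In/t/C/g, In/t/R/k, In/t/R/g, In/t/L/k, In/t/L/g, Out/r/C/k, Out/r/C/g, Out/r/R/k, Out/r/R/g, Out/r/L/k, Out/r/L/g, Out/t/C/k, Out/t/C/g, Out/t/R/k, Out/t/R/g, Out/t/L/k, Out/t/L/g. Columns: Wb, Wc, Db, Dc, Ub, Uc.
{In/r/C/k} → row (6,8) (6,8) (2,2) (8,6) (7,5) (7,5)
{In/r/C/g} → row (6,8) (6,8) (2,2) (0,4) (7,5) (7,5)
{In/r/R/k} → row (3,2) (3,2) (2,2) (8,6) (7,5) (7,5)
{In/r/R/g} → row (3,2) (3,2) (2,2) (0,4) (7,5) (7,5)
{In/r/L/k} → row (2,9) (2,9) (2,2) (8,6) (7,5) (7,5)
{In/r/L/g} → row (2,9) (2,9) (2,2) (0,4) (7,5) (7,5)
{In/t/C/k, In/t/R/k, In/t/L/k} → row (4,2) (4,2) (2,2) (8,6) (7,5) (7,5)
{In/t/C/g, In/t/R/g, In/t/L/g} → row (4,2) (4,2) (2,2) (0,4) (7,5) (7,5)
{Out/r/C/k, Out/r/C/g, Out/r/R/k, Out/r/R/g, Out/r/L/k, Out/r/L/g, Out/t/C/k, Out/t/C/g, Out/t/R/k, Out/t/R/g, Out/t/L/k, Out/t/L/g} → row (2,9) (2,9) (2,9) (2,9) (2,9) (2,9)
That's 9 distinct rows out of 24 strategies.

9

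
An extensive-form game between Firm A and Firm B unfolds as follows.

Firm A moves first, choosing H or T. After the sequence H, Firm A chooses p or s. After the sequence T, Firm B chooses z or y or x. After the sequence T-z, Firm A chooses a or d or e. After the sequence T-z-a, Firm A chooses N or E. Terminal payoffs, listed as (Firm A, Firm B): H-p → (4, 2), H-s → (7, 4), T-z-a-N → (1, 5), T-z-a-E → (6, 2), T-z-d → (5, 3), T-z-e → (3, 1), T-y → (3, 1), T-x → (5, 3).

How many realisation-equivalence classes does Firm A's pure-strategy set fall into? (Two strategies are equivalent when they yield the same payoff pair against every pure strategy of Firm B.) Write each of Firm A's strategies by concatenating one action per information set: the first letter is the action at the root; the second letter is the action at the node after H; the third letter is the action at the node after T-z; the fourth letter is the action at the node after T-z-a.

6

Firm A has 24 pure strategies: HpaN, HpaE, HpdN, HpdE, HpeN, HpeE, HsaN, HsaE, HsdN, HsdE, HseN, HseE, TpaN, TpaE, TpdN, TpdE, TpeN, TpeE, TsaN, TsaE, TsdN, TsdE, TseN, TseE. Columns: z, y, x.
{HpaN, HpaE, HpdN, HpdE, HpeN, HpeE} → row (4,2) (4,2) (4,2)
{HsaN, HsaE, HsdN, HsdE, HseN, HseE} → row (7,4) (7,4) (7,4)
{TpaN, TsaN} → row (1,5) (3,1) (5,3)
{TpaE, TsaE} → row (6,2) (3,1) (5,3)
{TpdN, TpdE, TsdN, TsdE} → row (5,3) (3,1) (5,3)
{TpeN, TpeE, TseN, TseE} → row (3,1) (3,1) (5,3)
That's 6 distinct rows out of 24 strategies.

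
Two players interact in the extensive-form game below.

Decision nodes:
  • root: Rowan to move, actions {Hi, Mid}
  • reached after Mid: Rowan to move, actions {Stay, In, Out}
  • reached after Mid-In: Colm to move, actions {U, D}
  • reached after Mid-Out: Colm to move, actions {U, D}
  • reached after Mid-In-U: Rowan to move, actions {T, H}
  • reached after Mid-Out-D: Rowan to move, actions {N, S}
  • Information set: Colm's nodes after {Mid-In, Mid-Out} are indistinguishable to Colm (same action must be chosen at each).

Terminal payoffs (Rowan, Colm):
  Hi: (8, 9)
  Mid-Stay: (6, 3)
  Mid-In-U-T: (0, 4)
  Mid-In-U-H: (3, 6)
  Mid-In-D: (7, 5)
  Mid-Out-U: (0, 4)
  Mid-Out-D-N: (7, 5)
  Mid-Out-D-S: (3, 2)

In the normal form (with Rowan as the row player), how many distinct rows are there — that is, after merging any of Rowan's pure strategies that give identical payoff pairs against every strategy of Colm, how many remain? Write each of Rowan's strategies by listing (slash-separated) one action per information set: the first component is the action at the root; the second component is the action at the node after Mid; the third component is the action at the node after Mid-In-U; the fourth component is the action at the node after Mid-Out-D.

5

Rowan has 24 pure strategies: Hi/Stay/T/N, Hi/Stay/T/S, Hi/Stay/H/N, Hi/Stay/H/S, Hi/In/T/N, Hi/In/T/S, Hi/In/H/N, Hi/In/H/S, Hi/Out/T/N, Hi/Out/T/S, Hi/Out/H/N, Hi/Out/H/S, Mid/Stay/T/N, Mid/Stay/T/S, Mid/Stay/H/N, Mid/Stay/H/S, Mid/In/T/N, Mid/In/T/S, Mid/In/H/N, Mid/In/H/S, Mid/Out/T/N, Mid/Out/T/S, Mid/Out/H/N, Mid/Out/H/S. Columns: U, D.
{Hi/Stay/T/N, Hi/Stay/T/S, Hi/Stay/H/N, Hi/Stay/H/S, Hi/In/T/N, Hi/In/T/S, Hi/In/H/N, Hi/In/H/S, Hi/Out/T/N, Hi/Out/T/S, Hi/Out/H/N, Hi/Out/H/S} → row (8,9) (8,9)
{Mid/Stay/T/N, Mid/Stay/T/S, Mid/Stay/H/N, Mid/Stay/H/S} → row (6,3) (6,3)
{Mid/In/T/N, Mid/In/T/S, Mid/Out/T/N, Mid/Out/H/N} → row (0,4) (7,5)
{Mid/In/H/N, Mid/In/H/S} → row (3,6) (7,5)
{Mid/Out/T/S, Mid/Out/H/S} → row (0,4) (3,2)
That's 5 distinct rows out of 24 strategies.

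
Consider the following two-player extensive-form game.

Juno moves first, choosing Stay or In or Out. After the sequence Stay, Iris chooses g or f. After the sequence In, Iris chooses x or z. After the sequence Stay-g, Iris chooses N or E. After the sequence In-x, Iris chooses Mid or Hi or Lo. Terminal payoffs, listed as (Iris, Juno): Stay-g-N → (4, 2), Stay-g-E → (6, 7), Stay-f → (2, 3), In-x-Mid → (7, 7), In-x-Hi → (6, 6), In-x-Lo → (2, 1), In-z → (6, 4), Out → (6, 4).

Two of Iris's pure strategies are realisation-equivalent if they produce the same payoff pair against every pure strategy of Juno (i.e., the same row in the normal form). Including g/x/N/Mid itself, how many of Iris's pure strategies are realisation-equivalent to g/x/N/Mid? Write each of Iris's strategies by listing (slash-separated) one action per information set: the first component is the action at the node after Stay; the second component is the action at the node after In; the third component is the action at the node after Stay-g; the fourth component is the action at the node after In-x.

1

Row for g/x/N/Mid (columns Stay, In, Out): (4,2) (7,7) (6,4).
Every one of Iris's information sets is on the play path for some reply by Juno when Iris follows g/x/N/Mid.
Changing the action at any of them therefore changes at least one column, so only g/x/N/Mid itself gives this row.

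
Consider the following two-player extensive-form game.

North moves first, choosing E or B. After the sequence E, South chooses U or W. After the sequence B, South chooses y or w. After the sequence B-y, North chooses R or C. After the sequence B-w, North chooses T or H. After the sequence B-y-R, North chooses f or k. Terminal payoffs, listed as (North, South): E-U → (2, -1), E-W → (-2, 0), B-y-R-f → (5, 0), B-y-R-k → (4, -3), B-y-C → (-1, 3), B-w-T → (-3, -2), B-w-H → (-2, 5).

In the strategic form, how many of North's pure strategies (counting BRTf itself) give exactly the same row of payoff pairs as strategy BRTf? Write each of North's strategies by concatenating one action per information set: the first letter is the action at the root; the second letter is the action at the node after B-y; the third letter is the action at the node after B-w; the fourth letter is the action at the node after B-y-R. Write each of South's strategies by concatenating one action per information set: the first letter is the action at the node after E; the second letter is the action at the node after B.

Row for BRTf (columns Uy, Uw, Wy, Ww): (5,0) (-3,-2) (5,0) (-3,-2).
Every one of North's information sets is on the play path for some reply by South when North follows BRTf.
Changing the action at any of them therefore changes at least one column, so only BRTf itself gives this row.

1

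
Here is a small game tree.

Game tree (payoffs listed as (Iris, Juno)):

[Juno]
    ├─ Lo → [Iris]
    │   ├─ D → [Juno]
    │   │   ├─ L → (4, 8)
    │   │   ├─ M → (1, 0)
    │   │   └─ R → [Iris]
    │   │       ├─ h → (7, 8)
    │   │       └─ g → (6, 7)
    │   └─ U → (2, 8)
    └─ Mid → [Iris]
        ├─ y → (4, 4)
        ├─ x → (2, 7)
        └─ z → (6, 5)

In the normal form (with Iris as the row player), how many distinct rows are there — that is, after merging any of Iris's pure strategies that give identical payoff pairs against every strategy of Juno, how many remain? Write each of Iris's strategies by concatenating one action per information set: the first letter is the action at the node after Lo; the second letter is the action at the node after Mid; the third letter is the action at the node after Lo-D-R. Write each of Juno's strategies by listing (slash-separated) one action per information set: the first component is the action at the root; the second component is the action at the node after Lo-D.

9

Iris has 12 pure strategies: Dyh, Dyg, Dxh, Dxg, Dzh, Dzg, Uyh, Uyg, Uxh, Uxg, Uzh, Uzg. Columns: Lo/L, Lo/M, Lo/R, Mid/L, Mid/M, Mid/R.
{Dyh} → row (4,8) (1,0) (7,8) (4,4) (4,4) (4,4)
{Dyg} → row (4,8) (1,0) (6,7) (4,4) (4,4) (4,4)
{Dxh} → row (4,8) (1,0) (7,8) (2,7) (2,7) (2,7)
{Dxg} → row (4,8) (1,0) (6,7) (2,7) (2,7) (2,7)
{Dzh} → row (4,8) (1,0) (7,8) (6,5) (6,5) (6,5)
{Dzg} → row (4,8) (1,0) (6,7) (6,5) (6,5) (6,5)
{Uyh, Uyg} → row (2,8) (2,8) (2,8) (4,4) (4,4) (4,4)
{Uxh, Uxg} → row (2,8) (2,8) (2,8) (2,7) (2,7) (2,7)
{Uzh, Uzg} → row (2,8) (2,8) (2,8) (6,5) (6,5) (6,5)
That's 9 distinct rows out of 12 strategies.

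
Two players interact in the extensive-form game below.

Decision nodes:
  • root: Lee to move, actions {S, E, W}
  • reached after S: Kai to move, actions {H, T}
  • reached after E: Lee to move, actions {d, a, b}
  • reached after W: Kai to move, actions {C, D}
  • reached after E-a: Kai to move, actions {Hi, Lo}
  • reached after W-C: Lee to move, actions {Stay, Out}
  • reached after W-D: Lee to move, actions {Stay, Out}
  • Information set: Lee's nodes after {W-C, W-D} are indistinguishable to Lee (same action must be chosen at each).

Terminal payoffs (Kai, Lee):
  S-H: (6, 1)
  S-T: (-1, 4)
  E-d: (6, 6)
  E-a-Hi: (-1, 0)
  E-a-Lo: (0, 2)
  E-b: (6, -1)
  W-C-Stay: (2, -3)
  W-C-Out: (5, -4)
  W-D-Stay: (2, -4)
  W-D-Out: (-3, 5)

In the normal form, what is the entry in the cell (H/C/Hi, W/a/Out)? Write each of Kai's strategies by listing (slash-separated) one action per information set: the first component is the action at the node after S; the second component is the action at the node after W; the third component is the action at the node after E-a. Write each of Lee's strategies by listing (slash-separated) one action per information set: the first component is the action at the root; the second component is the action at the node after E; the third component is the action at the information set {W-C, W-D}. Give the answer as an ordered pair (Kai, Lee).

(5, -4)

Trace the play path from the root:
  Lee plays W
  Kai plays C at [W]
  Lee plays Out at [W-C]
→ terminal payoff (5, -4).
(Kai's choice at the node after S is never reached on this path, so it doesn't affect the outcome.)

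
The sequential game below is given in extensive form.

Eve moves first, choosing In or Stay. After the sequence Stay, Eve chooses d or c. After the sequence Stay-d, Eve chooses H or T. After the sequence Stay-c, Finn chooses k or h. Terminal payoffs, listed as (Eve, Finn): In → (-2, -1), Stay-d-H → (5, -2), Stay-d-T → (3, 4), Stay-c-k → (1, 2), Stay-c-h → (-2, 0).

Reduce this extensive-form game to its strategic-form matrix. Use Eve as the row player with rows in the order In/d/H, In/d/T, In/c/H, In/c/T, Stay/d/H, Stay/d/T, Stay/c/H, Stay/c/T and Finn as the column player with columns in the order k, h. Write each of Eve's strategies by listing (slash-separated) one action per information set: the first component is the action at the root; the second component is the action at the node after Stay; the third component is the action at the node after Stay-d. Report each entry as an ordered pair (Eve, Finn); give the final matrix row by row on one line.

In/d/H: (-2,-1) (-2,-1) | In/d/T: (-2,-1) (-2,-1) | In/c/H: (-2,-1) (-2,-1) | In/c/T: (-2,-1) (-2,-1) | Stay/d/H: (5,-2) (5,-2) | Stay/d/T: (3,4) (3,4) | Stay/c/H: (1,2) (-2,0) | Stay/c/T: (1,2) (-2,0)

Row In/d/H: k→(-2,-1), h→(-2,-1)
Row In/d/T: k→(-2,-1), h→(-2,-1)
Row In/c/H: k→(-2,-1), h→(-2,-1)
Row In/c/T: k→(-2,-1), h→(-2,-1)
Row Stay/d/H: k→(5,-2), h→(5,-2)
Row Stay/d/T: k→(3,4), h→(3,4)
Row Stay/c/H: k→(1,2), h→(-2,0)
Row Stay/c/T: k→(1,2), h→(-2,0)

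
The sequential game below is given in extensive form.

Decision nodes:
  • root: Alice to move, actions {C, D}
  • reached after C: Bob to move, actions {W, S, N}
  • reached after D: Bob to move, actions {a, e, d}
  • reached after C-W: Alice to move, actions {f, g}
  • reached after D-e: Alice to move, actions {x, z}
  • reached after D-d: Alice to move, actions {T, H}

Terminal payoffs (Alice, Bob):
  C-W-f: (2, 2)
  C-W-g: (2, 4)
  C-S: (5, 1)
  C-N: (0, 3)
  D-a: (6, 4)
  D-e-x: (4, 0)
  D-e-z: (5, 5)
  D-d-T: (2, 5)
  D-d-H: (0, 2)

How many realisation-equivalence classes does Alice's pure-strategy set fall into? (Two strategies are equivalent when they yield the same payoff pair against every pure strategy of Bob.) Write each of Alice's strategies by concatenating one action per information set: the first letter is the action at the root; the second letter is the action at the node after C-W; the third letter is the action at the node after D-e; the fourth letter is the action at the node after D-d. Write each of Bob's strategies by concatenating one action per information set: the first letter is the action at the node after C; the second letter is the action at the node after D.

6

Alice has 16 pure strategies: CfxT, CfxH, CfzT, CfzH, CgxT, CgxH, CgzT, CgzH, DfxT, DfxH, DfzT, DfzH, DgxT, DgxH, DgzT, DgzH. Columns: Wa, We, Wd, Sa, Se, Sd, Na, Ne, Nd.
{CfxT, CfxH, CfzT, CfzH} → row (2,2) (2,2) (2,2) (5,1) (5,1) (5,1) (0,3) (0,3) (0,3)
{CgxT, CgxH, CgzT, CgzH} → row (2,4) (2,4) (2,4) (5,1) (5,1) (5,1) (0,3) (0,3) (0,3)
{DfxT, DgxT} → row (6,4) (4,0) (2,5) (6,4) (4,0) (2,5) (6,4) (4,0) (2,5)
{DfxH, DgxH} → row (6,4) (4,0) (0,2) (6,4) (4,0) (0,2) (6,4) (4,0) (0,2)
{DfzT, DgzT} → row (6,4) (5,5) (2,5) (6,4) (5,5) (2,5) (6,4) (5,5) (2,5)
{DfzH, DgzH} → row (6,4) (5,5) (0,2) (6,4) (5,5) (0,2) (6,4) (5,5) (0,2)
That's 6 distinct rows out of 16 strategies.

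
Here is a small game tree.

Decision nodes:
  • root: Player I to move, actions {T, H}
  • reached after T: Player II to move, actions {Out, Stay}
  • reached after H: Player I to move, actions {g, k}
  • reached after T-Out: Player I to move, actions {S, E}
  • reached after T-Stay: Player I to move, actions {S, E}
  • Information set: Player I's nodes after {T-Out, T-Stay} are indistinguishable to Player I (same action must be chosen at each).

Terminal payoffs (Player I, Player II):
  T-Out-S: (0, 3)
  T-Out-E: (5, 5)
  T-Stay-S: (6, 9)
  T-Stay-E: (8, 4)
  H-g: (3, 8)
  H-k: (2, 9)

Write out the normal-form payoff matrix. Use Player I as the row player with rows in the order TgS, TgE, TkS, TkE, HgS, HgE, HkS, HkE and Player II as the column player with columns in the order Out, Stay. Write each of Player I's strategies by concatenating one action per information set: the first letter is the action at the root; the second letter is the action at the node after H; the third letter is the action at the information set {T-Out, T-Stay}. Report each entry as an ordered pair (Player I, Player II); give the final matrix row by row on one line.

Row TgS: Out→(0,3), Stay→(6,9)
Row TgE: Out→(5,5), Stay→(8,4)
Row TkS: Out→(0,3), Stay→(6,9)
Row TkE: Out→(5,5), Stay→(8,4)
Row HgS: Out→(3,8), Stay→(3,8)
Row HgE: Out→(3,8), Stay→(3,8)
Row HkS: Out→(2,9), Stay→(2,9)
Row HkE: Out→(2,9), Stay→(2,9)

TgS: (0,3) (6,9) | TgE: (5,5) (8,4) | TkS: (0,3) (6,9) | TkE: (5,5) (8,4) | HgS: (3,8) (3,8) | HgE: (3,8) (3,8) | HkS: (2,9) (2,9) | HkE: (2,9) (2,9)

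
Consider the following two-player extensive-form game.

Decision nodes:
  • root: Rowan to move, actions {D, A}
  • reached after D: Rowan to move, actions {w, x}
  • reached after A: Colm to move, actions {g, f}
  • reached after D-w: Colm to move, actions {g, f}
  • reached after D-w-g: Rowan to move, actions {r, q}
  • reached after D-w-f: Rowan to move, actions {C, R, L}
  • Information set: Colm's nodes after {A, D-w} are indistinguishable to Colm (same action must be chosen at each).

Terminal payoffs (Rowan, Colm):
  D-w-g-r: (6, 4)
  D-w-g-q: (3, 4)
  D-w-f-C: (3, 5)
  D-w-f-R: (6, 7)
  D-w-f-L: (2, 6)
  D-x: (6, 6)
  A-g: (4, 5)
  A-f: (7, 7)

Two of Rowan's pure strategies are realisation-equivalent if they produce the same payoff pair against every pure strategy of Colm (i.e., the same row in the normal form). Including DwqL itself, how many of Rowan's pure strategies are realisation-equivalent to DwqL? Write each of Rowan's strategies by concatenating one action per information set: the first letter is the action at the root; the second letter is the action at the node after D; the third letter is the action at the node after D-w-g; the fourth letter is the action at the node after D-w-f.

Row for DwqL (columns g, f): (3,4) (2,6).
Every one of Rowan's information sets is on the play path for some reply by Colm when Rowan follows DwqL.
Changing the action at any of them therefore changes at least one column, so only DwqL itself gives this row.

1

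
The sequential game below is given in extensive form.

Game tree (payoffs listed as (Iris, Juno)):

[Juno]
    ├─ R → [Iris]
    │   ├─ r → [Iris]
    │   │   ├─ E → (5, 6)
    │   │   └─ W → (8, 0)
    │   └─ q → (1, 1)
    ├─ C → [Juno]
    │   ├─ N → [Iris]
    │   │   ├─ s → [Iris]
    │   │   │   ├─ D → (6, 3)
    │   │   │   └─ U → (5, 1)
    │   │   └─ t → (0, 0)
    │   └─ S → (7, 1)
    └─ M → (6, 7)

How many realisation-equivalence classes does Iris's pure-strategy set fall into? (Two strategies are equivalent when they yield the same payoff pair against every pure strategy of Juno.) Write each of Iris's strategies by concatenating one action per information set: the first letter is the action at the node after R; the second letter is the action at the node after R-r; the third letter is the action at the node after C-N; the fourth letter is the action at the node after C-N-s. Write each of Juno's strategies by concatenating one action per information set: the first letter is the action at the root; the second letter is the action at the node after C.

Iris has 16 pure strategies: rEsD, rEsU, rEtD, rEtU, rWsD, rWsU, rWtD, rWtU, qEsD, qEsU, qEtD, qEtU, qWsD, qWsU, qWtD, qWtU. Columns: RN, RS, CN, CS, MN, MS.
{rEsD} → row (5,6) (5,6) (6,3) (7,1) (6,7) (6,7)
{rEsU} → row (5,6) (5,6) (5,1) (7,1) (6,7) (6,7)
{rEtD, rEtU} → row (5,6) (5,6) (0,0) (7,1) (6,7) (6,7)
{rWsD} → row (8,0) (8,0) (6,3) (7,1) (6,7) (6,7)
{rWsU} → row (8,0) (8,0) (5,1) (7,1) (6,7) (6,7)
{rWtD, rWtU} → row (8,0) (8,0) (0,0) (7,1) (6,7) (6,7)
{qEsD, qWsD} → row (1,1) (1,1) (6,3) (7,1) (6,7) (6,7)
{qEsU, qWsU} → row (1,1) (1,1) (5,1) (7,1) (6,7) (6,7)
{qEtD, qEtU, qWtD, qWtU} → row (1,1) (1,1) (0,0) (7,1) (6,7) (6,7)
That's 9 distinct rows out of 16 strategies.

9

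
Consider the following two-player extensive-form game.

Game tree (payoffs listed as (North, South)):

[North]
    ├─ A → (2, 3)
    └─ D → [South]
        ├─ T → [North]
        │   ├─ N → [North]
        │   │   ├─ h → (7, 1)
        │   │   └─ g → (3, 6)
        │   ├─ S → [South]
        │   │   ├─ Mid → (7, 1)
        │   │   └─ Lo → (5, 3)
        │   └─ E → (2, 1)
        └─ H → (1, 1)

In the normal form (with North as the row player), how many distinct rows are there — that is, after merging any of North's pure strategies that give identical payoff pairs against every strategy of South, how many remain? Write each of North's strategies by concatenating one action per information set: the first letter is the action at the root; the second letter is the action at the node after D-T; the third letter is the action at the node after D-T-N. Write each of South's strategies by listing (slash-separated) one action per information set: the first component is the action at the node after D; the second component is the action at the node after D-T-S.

5

North has 12 pure strategies: ANh, ANg, ASh, ASg, AEh, AEg, DNh, DNg, DSh, DSg, DEh, DEg. Columns: T/Mid, T/Lo, H/Mid, H/Lo.
{ANh, ANg, ASh, ASg, AEh, AEg} → row (2,3) (2,3) (2,3) (2,3)
{DNh} → row (7,1) (7,1) (1,1) (1,1)
{DNg} → row (3,6) (3,6) (1,1) (1,1)
{DSh, DSg} → row (7,1) (5,3) (1,1) (1,1)
{DEh, DEg} → row (2,1) (2,1) (1,1) (1,1)
That's 5 distinct rows out of 12 strategies.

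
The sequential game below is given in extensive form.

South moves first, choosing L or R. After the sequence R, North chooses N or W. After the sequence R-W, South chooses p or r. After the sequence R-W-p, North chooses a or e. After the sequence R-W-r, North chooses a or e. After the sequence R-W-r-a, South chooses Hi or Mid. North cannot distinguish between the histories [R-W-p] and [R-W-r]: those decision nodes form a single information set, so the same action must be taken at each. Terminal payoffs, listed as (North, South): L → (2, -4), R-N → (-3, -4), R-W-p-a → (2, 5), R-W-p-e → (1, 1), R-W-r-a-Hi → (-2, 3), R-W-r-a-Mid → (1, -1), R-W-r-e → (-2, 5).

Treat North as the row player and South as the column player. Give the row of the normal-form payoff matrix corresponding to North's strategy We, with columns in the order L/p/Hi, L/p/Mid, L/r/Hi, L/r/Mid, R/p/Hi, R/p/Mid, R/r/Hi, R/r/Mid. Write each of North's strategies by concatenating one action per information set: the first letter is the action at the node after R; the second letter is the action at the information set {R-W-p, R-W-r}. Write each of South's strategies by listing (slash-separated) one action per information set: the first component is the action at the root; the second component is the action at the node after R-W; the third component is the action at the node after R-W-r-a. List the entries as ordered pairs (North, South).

(2,-4) (2,-4) (2,-4) (2,-4) (1,1) (1,1) (-2,5) (-2,5)

vs L/p/Hi: South plays L → (2, -4)
vs L/p/Mid: South plays L → (2, -4)
vs L/r/Hi: South plays L → (2, -4)
vs L/r/Mid: South plays L → (2, -4)
vs R/p/Hi: South plays R → North plays W at [R] → South plays p at [R-W] → North plays e at [R-W-p] → (1, 1)
vs R/p/Mid: South plays R → North plays W at [R] → South plays p at [R-W] → North plays e at [R-W-p] → (1, 1)
vs R/r/Hi: South plays R → North plays W at [R] → South plays r at [R-W] → North plays e at [R-W-r] → (-2, 5)
vs R/r/Mid: South plays R → North plays W at [R] → South plays r at [R-W] → North plays e at [R-W-r] → (-2, 5)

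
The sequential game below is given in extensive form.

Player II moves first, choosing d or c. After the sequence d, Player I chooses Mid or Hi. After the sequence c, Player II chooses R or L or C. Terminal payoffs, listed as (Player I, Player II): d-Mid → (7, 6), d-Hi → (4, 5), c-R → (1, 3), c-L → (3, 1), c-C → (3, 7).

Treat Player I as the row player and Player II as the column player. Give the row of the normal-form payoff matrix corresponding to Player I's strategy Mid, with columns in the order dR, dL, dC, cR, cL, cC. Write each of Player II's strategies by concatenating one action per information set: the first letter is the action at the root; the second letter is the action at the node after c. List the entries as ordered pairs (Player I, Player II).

(7,6) (7,6) (7,6) (1,3) (3,1) (3,7)

vs dR: Player II plays d → Player I plays Mid at [d] → (7, 6)
vs dL: Player II plays d → Player I plays Mid at [d] → (7, 6)
vs dC: Player II plays d → Player I plays Mid at [d] → (7, 6)
vs cR: Player II plays c → Player II plays R at [c] → (1, 3)
vs cL: Player II plays c → Player II plays L at [c] → (3, 1)
vs cC: Player II plays c → Player II plays C at [c] → (3, 7)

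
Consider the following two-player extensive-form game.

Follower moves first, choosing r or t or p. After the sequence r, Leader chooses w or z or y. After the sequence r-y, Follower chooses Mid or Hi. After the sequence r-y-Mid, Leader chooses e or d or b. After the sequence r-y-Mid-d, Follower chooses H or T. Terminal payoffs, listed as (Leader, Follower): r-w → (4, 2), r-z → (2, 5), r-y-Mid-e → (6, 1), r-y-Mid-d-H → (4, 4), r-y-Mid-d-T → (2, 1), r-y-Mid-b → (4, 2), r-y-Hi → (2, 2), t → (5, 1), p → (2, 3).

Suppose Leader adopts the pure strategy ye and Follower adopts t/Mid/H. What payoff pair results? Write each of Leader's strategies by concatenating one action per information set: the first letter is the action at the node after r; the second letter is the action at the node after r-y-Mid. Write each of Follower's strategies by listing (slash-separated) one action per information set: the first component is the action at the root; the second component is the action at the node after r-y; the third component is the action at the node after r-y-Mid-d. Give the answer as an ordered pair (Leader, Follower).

(5, 1)

Trace the play path from the root:
  Follower plays t
→ terminal payoff (5, 1).
(Leader's choice at the node after r is never reached on this path, so it doesn't affect the outcome.)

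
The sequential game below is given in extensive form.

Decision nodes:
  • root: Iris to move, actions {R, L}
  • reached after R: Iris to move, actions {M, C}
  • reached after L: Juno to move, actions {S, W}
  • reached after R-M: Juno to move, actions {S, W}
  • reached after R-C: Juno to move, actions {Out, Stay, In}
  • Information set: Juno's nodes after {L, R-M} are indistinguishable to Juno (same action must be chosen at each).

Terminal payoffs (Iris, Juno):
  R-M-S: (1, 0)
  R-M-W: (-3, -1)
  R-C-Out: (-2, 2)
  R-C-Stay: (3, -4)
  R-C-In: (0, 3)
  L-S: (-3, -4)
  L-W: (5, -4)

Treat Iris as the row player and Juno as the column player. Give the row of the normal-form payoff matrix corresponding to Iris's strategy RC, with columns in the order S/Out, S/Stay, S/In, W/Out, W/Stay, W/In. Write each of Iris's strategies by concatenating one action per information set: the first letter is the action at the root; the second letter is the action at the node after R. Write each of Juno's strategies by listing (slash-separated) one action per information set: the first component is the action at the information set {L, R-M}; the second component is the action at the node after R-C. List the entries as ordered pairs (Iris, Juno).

(-2,2) (3,-4) (0,3) (-2,2) (3,-4) (0,3)

vs S/Out: Iris plays R → Iris plays C at [R] → Juno plays Out at [R-C] → (-2, 2)
vs S/Stay: Iris plays R → Iris plays C at [R] → Juno plays Stay at [R-C] → (3, -4)
vs S/In: Iris plays R → Iris plays C at [R] → Juno plays In at [R-C] → (0, 3)
vs W/Out: Iris plays R → Iris plays C at [R] → Juno plays Out at [R-C] → (-2, 2)
vs W/Stay: Iris plays R → Iris plays C at [R] → Juno plays Stay at [R-C] → (3, -4)
vs W/In: Iris plays R → Iris plays C at [R] → Juno plays In at [R-C] → (0, 3)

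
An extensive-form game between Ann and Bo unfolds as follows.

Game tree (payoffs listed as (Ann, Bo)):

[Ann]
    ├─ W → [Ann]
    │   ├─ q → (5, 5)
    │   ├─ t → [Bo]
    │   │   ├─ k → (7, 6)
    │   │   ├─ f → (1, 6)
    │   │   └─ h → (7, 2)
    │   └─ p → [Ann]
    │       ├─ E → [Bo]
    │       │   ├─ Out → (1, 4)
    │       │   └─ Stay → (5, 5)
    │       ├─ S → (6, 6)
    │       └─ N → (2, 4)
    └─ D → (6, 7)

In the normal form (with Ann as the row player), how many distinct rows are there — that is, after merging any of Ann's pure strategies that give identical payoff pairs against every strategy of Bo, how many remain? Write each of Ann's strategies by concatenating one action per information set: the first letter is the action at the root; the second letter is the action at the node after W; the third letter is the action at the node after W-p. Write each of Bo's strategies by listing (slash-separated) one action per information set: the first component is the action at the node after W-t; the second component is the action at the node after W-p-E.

6

Ann has 18 pure strategies: WqE, WqS, WqN, WtE, WtS, WtN, WpE, WpS, WpN, DqE, DqS, DqN, DtE, DtS, DtN, DpE, DpS, DpN. Columns: k/Out, k/Stay, f/Out, f/Stay, h/Out, h/Stay.
{WqE, WqS, WqN} → row (5,5) (5,5) (5,5) (5,5) (5,5) (5,5)
{WtE, WtS, WtN} → row (7,6) (7,6) (1,6) (1,6) (7,2) (7,2)
{WpE} → row (1,4) (5,5) (1,4) (5,5) (1,4) (5,5)
{WpS} → row (6,6) (6,6) (6,6) (6,6) (6,6) (6,6)
{WpN} → row (2,4) (2,4) (2,4) (2,4) (2,4) (2,4)
{DqE, DqS, DqN, DtE, DtS, DtN, DpE, DpS, DpN} → row (6,7) (6,7) (6,7) (6,7) (6,7) (6,7)
That's 6 distinct rows out of 18 strategies.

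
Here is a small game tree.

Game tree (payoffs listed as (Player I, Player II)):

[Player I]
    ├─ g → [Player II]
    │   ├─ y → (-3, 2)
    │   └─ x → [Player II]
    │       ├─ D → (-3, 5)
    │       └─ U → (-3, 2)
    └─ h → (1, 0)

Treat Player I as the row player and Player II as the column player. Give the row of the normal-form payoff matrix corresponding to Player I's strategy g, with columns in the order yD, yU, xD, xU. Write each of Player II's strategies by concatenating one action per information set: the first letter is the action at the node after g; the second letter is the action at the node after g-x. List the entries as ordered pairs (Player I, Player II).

vs yD: Player I plays g → Player II plays y at [g] → (-3, 2)
vs yU: Player I plays g → Player II plays y at [g] → (-3, 2)
vs xD: Player I plays g → Player II plays x at [g] → Player II plays D at [g-x] → (-3, 5)
vs xU: Player I plays g → Player II plays x at [g] → Player II plays U at [g-x] → (-3, 2)

(-3,2) (-3,2) (-3,5) (-3,2)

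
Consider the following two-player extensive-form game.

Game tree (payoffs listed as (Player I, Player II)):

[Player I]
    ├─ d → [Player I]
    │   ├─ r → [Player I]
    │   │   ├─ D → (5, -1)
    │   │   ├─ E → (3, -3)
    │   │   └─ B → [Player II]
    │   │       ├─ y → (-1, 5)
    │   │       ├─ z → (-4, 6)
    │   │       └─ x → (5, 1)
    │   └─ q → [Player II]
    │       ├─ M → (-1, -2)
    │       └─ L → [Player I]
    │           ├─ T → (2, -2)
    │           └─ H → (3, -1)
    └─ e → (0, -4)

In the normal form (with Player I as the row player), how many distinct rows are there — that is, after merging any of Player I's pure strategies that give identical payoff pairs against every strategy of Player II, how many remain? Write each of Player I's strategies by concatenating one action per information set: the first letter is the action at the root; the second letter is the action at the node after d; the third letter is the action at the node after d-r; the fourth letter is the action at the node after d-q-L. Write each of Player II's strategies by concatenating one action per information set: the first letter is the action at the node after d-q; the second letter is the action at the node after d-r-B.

6

Player I has 24 pure strategies: drDT, drDH, drET, drEH, drBT, drBH, dqDT, dqDH, dqET, dqEH, dqBT, dqBH, erDT, erDH, erET, erEH, erBT, erBH, eqDT, eqDH, eqET, eqEH, eqBT, eqBH. Columns: My, Mz, Mx, Ly, Lz, Lx.
{drDT, drDH} → row (5,-1) (5,-1) (5,-1) (5,-1) (5,-1) (5,-1)
{drET, drEH} → row (3,-3) (3,-3) (3,-3) (3,-3) (3,-3) (3,-3)
{drBT, drBH} → row (-1,5) (-4,6) (5,1) (-1,5) (-4,6) (5,1)
{dqDT, dqET, dqBT} → row (-1,-2) (-1,-2) (-1,-2) (2,-2) (2,-2) (2,-2)
{dqDH, dqEH, dqBH} → row (-1,-2) (-1,-2) (-1,-2) (3,-1) (3,-1) (3,-1)
{erDT, erDH, erET, erEH, erBT, erBH, eqDT, eqDH, eqET, eqEH, eqBT, eqBH} → row (0,-4) (0,-4) (0,-4) (0,-4) (0,-4) (0,-4)
That's 6 distinct rows out of 24 strategies.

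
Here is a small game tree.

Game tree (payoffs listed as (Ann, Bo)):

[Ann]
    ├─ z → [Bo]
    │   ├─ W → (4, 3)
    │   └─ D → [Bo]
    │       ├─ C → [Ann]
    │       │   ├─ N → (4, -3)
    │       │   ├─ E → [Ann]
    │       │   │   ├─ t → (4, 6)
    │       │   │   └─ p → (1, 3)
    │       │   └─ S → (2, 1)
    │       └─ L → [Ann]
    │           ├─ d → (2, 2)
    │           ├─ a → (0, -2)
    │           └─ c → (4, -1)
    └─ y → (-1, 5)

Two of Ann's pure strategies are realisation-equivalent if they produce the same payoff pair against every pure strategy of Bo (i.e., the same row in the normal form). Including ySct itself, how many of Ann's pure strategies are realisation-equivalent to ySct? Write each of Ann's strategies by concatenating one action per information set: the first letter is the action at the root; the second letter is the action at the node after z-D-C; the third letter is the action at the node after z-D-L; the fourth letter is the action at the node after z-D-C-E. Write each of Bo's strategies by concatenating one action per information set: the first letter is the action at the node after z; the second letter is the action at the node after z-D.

Row for ySct (columns WC, WL, DC, DL): (-1,5) (-1,5) (-1,5) (-1,5).
Under ySct, Ann's choice at the node after z-D-C and at the node after z-D-L and at the node after z-D-C-E can never be reached regardless of what Bo does, so varying those choices leaves every outcome unchanged.
Holding the reachable choices fixed and varying the unreachable ones freely already gives 3 × 3 × 2 = 18 equivalent strategies.
No other strategy reproduces this row, so those 18 are the full class: yNdt, yNdp, yNat, yNap, yNct, yNcp, yEdt, yEdp, yEat, yEap, yEct, yEcp, ySdt, ySdp, ySat, ySap, ySct, yScp.

18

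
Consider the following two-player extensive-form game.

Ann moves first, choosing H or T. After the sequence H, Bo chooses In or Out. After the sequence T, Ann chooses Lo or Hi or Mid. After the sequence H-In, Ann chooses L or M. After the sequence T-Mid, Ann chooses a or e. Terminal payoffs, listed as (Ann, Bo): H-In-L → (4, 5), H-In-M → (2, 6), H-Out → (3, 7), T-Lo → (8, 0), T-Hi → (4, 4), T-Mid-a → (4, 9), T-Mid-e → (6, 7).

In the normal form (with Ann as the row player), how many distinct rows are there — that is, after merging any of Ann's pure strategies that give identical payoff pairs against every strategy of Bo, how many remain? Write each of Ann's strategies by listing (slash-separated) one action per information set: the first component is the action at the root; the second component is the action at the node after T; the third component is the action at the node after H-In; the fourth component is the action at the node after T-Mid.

Ann has 24 pure strategies: H/Lo/L/a, H/Lo/L/e, H/Lo/M/a, H/Lo/M/e, H/Hi/L/a, H/Hi/L/e, H/Hi/M/a, H/Hi/M/e, H/Mid/L/a, H/Mid/L/e, H/Mid/M/a, H/Mid/M/e, T/Lo/L/a, T/Lo/L/e, T/Lo/M/a, T/Lo/M/e, T/Hi/L/a, T/Hi/L/e, T/Hi/M/a, T/Hi/M/e, T/Mid/L/a, T/Mid/L/e, T/Mid/M/a, T/Mid/M/e. Columns: In, Out.
{H/Lo/L/a, H/Lo/L/e, H/Hi/L/a, H/Hi/L/e, H/Mid/L/a, H/Mid/L/e} → row (4,5) (3,7)
{H/Lo/M/a, H/Lo/M/e, H/Hi/M/a, H/Hi/M/e, H/Mid/M/a, H/Mid/M/e} → row (2,6) (3,7)
{T/Lo/L/a, T/Lo/L/e, T/Lo/M/a, T/Lo/M/e} → row (8,0) (8,0)
{T/Hi/L/a, T/Hi/L/e, T/Hi/M/a, T/Hi/M/e} → row (4,4) (4,4)
{T/Mid/L/a, T/Mid/M/a} → row (4,9) (4,9)
{T/Mid/L/e, T/Mid/M/e} → row (6,7) (6,7)
That's 6 distinct rows out of 24 strategies.

6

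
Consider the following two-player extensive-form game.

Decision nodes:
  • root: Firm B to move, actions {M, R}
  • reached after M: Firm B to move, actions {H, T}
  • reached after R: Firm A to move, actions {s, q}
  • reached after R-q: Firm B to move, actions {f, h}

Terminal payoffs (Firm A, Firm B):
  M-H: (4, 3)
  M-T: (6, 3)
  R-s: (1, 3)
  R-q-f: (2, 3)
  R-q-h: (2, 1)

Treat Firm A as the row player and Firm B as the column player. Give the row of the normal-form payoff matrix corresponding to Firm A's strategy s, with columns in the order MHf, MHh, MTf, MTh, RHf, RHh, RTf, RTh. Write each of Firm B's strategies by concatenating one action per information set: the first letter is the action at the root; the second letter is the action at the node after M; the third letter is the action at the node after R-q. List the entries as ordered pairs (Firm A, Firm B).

vs MHf: Firm B plays M → Firm B plays H at [M] → (4, 3)
vs MHh: Firm B plays M → Firm B plays H at [M] → (4, 3)
vs MTf: Firm B plays M → Firm B plays T at [M] → (6, 3)
vs MTh: Firm B plays M → Firm B plays T at [M] → (6, 3)
vs RHf: Firm B plays R → Firm A plays s at [R] → (1, 3)
vs RHh: Firm B plays R → Firm A plays s at [R] → (1, 3)
vs RTf: Firm B plays R → Firm A plays s at [R] → (1, 3)
vs RTh: Firm B plays R → Firm A plays s at [R] → (1, 3)

(4,3) (4,3) (6,3) (6,3) (1,3) (1,3) (1,3) (1,3)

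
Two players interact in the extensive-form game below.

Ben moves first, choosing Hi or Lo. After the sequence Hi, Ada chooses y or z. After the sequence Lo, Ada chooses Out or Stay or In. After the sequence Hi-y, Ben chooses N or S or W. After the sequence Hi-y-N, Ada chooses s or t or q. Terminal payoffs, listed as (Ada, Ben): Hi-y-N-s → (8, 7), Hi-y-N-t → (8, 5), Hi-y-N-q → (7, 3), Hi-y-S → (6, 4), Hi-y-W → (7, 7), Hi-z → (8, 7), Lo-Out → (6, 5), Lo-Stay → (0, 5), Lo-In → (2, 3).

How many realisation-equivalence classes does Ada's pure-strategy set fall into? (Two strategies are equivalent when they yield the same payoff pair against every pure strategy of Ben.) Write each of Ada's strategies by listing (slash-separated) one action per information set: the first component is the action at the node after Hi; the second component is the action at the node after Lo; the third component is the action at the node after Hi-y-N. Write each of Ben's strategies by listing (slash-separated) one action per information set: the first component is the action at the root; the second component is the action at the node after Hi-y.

12

Ada has 18 pure strategies: y/Out/s, y/Out/t, y/Out/q, y/Stay/s, y/Stay/t, y/Stay/q, y/In/s, y/In/t, y/In/q, z/Out/s, z/Out/t, z/Out/q, z/Stay/s, z/Stay/t, z/Stay/q, z/In/s, z/In/t, z/In/q. Columns: Hi/N, Hi/S, Hi/W, Lo/N, Lo/S, Lo/W.
{y/Out/s} → row (8,7) (6,4) (7,7) (6,5) (6,5) (6,5)
{y/Out/t} → row (8,5) (6,4) (7,7) (6,5) (6,5) (6,5)
{y/Out/q} → row (7,3) (6,4) (7,7) (6,5) (6,5) (6,5)
{y/Stay/s} → row (8,7) (6,4) (7,7) (0,5) (0,5) (0,5)
{y/Stay/t} → row (8,5) (6,4) (7,7) (0,5) (0,5) (0,5)
{y/Stay/q} → row (7,3) (6,4) (7,7) (0,5) (0,5) (0,5)
{y/In/s} → row (8,7) (6,4) (7,7) (2,3) (2,3) (2,3)
{y/In/t} → row (8,5) (6,4) (7,7) (2,3) (2,3) (2,3)
{y/In/q} → row (7,3) (6,4) (7,7) (2,3) (2,3) (2,3)
{z/Out/s, z/Out/t, z/Out/q} → row (8,7) (8,7) (8,7) (6,5) (6,5) (6,5)
{z/Stay/s, z/Stay/t, z/Stay/q} → row (8,7) (8,7) (8,7) (0,5) (0,5) (0,5)
{z/In/s, z/In/t, z/In/q} → row (8,7) (8,7) (8,7) (2,3) (2,3) (2,3)
That's 12 distinct rows out of 18 strategies.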